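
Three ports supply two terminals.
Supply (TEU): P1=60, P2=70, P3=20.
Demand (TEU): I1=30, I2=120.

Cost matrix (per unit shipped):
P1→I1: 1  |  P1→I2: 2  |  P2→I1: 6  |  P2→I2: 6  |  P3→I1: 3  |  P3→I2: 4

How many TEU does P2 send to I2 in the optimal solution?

70

Solving gives:
  P1 to I1: 30 × 1 = 30
  P1 to I2: 30 × 2 = 60
  P2 to I2: 70 × 6 = 420
  P3 to I2: 20 × 4 = 80
Total cost = 590.
So P2→I2 carries 70 TEU.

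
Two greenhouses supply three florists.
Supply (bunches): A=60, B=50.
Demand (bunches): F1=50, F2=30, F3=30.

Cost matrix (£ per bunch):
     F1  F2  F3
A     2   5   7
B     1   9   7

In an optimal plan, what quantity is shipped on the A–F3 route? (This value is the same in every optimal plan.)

30

Solving gives:
  A->F2: 30 × £5 = £150
  A->F3: 30 × £7 = £210
  B->F1: 50 × £1 = £50
Total cost = £410.
So A→F3 carries 30 bunches.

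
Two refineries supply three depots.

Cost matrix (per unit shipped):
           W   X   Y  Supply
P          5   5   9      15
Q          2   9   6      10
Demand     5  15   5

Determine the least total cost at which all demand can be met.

An optimal shipping plan:
  P–X: 15 × 5 = 75
  Q–W: 5 × 2 = 10
  Q–Y: 5 × 6 = 30
Total = 75 + 10 + 30 = 115.

115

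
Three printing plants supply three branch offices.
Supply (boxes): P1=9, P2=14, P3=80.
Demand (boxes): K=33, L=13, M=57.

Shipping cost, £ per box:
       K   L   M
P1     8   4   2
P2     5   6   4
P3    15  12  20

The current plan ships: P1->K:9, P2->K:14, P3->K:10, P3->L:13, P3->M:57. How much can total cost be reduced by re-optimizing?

183

Current plan cost = 9·8 + 14·5 + 10·15 + 13·12 + 57·20 = £1588.
Optimal plan:
  P1→M: 9 × £2 = £18
  P2→M: 14 × £4 = £56
  P3→K: 33 × £15 = £495
  P3→L: 13 × £12 = £156
  P3→M: 34 × £20 = £680
Optimal cost = £1405.
Saving = 1588 − 1405 = £183.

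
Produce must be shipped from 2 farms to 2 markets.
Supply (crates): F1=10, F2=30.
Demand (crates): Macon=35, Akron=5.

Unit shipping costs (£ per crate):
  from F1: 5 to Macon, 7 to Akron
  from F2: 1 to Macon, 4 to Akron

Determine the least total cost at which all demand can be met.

A cheapest plan:
  F1->Macon: 5 crates
  F1->Akron: 5 crates
  F2->Macon: 30 crates
Total cost = £90.
(Supply check: F1 ships 10; F2 ships 30.)

90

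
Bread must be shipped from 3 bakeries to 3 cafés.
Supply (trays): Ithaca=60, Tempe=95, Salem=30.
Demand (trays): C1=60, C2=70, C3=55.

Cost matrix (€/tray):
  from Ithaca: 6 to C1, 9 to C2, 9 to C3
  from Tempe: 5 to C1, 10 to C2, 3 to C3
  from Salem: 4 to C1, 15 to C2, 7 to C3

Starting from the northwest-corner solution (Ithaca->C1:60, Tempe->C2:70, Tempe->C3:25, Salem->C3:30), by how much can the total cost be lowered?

Current plan cost = 60·6 + 70·10 + 25·3 + 30·7 = €1345.
Optimal plan:
  Ithaca→C2: 60 × €9 = €540
  Tempe→C1: 30 × €5 = €150
  Tempe→C2: 10 × €10 = €100
  Tempe→C3: 55 × €3 = €165
  Salem→C1: 30 × €4 = €120
Optimal cost = €1075.
Saving = 1345 − 1075 = €270.

270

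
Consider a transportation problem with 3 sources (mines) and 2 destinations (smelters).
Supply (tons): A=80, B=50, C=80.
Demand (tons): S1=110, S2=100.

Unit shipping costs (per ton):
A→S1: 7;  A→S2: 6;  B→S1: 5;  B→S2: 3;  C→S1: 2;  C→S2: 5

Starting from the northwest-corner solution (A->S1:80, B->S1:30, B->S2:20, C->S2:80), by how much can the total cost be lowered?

Current plan cost = 80·7 + 30·5 + 20·3 + 80·5 = 1170.
Optimal plan:
  A–S1: 30 × 7 = 210
  A–S2: 50 × 6 = 300
  B–S2: 50 × 3 = 150
  C–S1: 80 × 2 = 160
Optimal cost = 820.
Saving = 1170 − 820 = 350.

350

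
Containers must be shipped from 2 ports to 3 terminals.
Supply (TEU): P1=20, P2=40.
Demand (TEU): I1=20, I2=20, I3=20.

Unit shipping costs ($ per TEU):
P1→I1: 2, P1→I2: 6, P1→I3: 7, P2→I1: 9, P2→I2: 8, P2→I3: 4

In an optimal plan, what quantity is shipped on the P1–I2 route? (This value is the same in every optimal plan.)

0

Optimal shipments:
  P1→I1: 20 × $2 = $40
  P2→I2: 20 × $8 = $160
  P2→I3: 20 × $4 = $80
Total cost = $280.
The route P1→I2 is not used.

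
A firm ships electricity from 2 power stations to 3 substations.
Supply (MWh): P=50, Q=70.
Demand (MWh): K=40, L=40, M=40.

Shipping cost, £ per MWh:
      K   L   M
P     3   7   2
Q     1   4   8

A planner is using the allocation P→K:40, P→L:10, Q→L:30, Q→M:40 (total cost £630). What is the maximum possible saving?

Current plan cost = 40·3 + 10·7 + 30·4 + 40·8 = £630.
Optimal plan:
  P->K: 10 × £3 = £30
  P->M: 40 × £2 = £80
  Q->K: 30 × £1 = £30
  Q->L: 40 × £4 = £160
Optimal cost = £300.
Saving = 630 − 300 = £330.

330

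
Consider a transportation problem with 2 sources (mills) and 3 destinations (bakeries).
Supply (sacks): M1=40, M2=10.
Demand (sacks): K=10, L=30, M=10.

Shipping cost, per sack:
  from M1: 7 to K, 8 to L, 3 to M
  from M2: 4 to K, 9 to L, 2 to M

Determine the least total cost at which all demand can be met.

Optimal allocation:
  M1–L: 30 × 8 = 240
  M1–M: 10 × 3 = 30
  M2–K: 10 × 4 = 40
Total = 240 + 30 + 40 = 310.

310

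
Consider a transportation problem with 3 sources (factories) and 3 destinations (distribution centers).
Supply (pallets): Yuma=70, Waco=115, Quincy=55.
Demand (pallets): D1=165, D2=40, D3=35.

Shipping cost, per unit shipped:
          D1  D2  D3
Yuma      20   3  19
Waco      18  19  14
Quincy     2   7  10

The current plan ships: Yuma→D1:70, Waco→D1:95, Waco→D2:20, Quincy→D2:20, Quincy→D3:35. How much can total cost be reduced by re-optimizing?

1220

Current plan cost = 70·20 + 95·18 + 20·19 + 20·7 + 35·10 = 3980.
Optimal plan:
  Yuma→D1: 30 × 20 = 600
  Yuma→D2: 40 × 3 = 120
  Waco→D1: 80 × 18 = 1440
  Waco→D3: 35 × 14 = 490
  Quincy→D1: 55 × 2 = 110
Optimal cost = 2760.
Saving = 3980 − 2760 = 1220.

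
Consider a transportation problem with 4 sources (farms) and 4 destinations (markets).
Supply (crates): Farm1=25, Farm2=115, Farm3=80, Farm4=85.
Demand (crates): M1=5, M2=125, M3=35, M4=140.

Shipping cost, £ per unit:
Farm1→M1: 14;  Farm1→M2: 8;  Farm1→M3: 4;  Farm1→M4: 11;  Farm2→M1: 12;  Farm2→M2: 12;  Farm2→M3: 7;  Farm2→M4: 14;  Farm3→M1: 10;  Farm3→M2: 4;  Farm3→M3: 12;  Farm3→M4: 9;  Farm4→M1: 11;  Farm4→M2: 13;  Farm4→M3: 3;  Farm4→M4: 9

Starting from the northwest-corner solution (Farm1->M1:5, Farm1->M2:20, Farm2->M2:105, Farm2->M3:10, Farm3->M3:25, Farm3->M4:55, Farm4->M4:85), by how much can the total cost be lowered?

Current plan cost = 5·14 + 20·8 + 105·12 + 10·7 + 25·12 + 55·9 + 85·9 = £3120.
Optimal plan:
  Farm1→M2: 25 × £8 = £200
  Farm2→M1: 5 × £12 = £60
  Farm2→M2: 20 × £12 = £240
  Farm2→M3: 35 × £7 = £245
  Farm2→M4: 55 × £14 = £770
  Farm3→M2: 80 × £4 = £320
  Farm4→M4: 85 × £9 = £765
Optimal cost = £2600.
Saving = 3120 − 2600 = £520.

520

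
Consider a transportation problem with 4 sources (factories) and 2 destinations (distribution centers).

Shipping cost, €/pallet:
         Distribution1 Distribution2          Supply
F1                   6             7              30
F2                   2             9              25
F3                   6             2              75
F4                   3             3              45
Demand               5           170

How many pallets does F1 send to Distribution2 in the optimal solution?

Optimal shipments:
  F1 to Distribution2: 30 × €7 = €210
  F2 to Distribution1: 5 × €2 = €10
  F2 to Distribution2: 20 × €9 = €180
  F3 to Distribution2: 75 × €2 = €150
  F4 to Distribution2: 45 × €3 = €135
Total cost = €685.
So F1→Distribution2 carries 30 pallets.

30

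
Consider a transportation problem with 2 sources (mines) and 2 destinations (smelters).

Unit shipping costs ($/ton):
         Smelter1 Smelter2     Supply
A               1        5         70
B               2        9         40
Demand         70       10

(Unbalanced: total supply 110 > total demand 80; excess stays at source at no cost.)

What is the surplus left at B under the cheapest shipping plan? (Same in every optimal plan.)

30

An optimal plan:
  A→Smelter1: 60 × $1 = $60
  A→Smelter2: 10 × $5 = $50
  B→Smelter1: 10 × $2 = $20
Total cost = $130.
B ships 10 of its 40, leaving 30.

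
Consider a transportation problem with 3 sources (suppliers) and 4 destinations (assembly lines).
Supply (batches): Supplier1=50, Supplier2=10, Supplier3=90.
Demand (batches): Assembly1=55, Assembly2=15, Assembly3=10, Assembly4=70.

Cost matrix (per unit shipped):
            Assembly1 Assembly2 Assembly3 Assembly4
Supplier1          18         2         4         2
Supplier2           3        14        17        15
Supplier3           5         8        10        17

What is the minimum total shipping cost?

An optimal shipping plan:
  Supplier1 to Assembly4: 50 × 2 = 100
  Supplier2 to Assembly4: 10 × 15 = 150
  Supplier3 to Assembly1: 55 × 5 = 275
  Supplier3 to Assembly2: 15 × 8 = 120
  Supplier3 to Assembly3: 10 × 10 = 100
  Supplier3 to Assembly4: 10 × 17 = 170
Total = 100 + 150 + 275 + 120 + 100 + 170 = 915.

915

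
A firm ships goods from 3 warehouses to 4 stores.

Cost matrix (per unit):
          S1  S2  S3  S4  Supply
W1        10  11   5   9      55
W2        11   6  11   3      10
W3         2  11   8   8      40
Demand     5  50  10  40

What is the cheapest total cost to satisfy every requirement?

One minimum-cost allocation:
  W1–S2: 45 units
  W1–S3: 10 units
  W2–S2: 5 units
  W2–S4: 5 units
  W3–S1: 5 units
  W3–S4: 35 units
Total cost = 880.
(Supply check: W1 ships 55; W2 ships 10; W3 ships 40.)

880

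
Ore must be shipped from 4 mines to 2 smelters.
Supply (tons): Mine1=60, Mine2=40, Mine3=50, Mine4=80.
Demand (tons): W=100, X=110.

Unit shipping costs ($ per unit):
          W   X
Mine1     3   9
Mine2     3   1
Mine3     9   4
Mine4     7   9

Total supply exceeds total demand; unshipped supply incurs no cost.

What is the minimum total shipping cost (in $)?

880

Optimal allocation:
  Mine1 to W: 60 × $3 = $180
  Mine2 to X: 40 × $1 = $40
  Mine3 to X: 50 × $4 = $200
  Mine4 to W: 40 × $7 = $280
  Mine4 to X: 20 × $9 = $180
Total = 180 + 40 + 200 + 280 + 180 = $880.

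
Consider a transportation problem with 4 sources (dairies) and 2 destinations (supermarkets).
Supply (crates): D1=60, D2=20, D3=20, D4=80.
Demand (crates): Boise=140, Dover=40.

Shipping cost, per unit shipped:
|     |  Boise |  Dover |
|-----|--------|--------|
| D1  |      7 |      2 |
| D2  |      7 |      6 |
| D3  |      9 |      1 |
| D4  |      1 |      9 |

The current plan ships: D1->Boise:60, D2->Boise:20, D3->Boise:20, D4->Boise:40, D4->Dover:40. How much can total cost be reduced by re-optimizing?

580

Current plan cost = 60·7 + 20·7 + 20·9 + 40·1 + 40·9 = 1140.
Optimal plan:
  D1→Boise: 40 crates
  D1→Dover: 20 crates
  D2→Boise: 20 crates
  D3→Dover: 20 crates
  D4→Boise: 80 crates
Optimal cost = 560.
Saving = 1140 − 560 = 580.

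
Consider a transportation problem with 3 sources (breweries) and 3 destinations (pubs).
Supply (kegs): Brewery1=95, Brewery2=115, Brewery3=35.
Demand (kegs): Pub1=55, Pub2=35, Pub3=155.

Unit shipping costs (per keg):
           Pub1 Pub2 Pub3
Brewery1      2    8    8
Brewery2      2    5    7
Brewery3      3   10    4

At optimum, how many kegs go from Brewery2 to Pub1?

0

Optimal shipments:
  Brewery1->Pub1: 55 × 2 = 110
  Brewery1->Pub3: 40 × 8 = 320
  Brewery2->Pub2: 35 × 5 = 175
  Brewery2->Pub3: 80 × 7 = 560
  Brewery3->Pub3: 35 × 4 = 140
Total cost = 1305.
The route Brewery2→Pub1 is not used.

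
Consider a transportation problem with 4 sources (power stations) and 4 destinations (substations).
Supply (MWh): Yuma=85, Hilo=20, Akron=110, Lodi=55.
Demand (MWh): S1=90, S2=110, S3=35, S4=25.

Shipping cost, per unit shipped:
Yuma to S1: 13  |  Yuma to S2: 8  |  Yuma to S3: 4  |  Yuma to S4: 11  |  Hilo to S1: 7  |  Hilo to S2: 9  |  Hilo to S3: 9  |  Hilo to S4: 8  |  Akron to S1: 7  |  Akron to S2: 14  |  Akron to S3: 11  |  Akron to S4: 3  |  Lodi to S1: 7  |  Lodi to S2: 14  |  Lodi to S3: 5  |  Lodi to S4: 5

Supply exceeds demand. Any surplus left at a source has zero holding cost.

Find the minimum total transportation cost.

An optimal shipping plan:
  Yuma→S2: 85 × 8 = 680
  Hilo→S2: 20 × 9 = 180
  Akron→S1: 70 × 7 = 490
  Akron→S2: 5 × 14 = 70
  Akron→S4: 25 × 3 = 75
  Lodi→S1: 20 × 7 = 140
  Lodi→S3: 35 × 5 = 175
Total = 680 + 180 + 490 + 70 + 75 + 140 + 175 = 1810.
(Supply check: Yuma ships 85; Hilo ships 20; Akron ships 100; Lodi ships 55.)

1810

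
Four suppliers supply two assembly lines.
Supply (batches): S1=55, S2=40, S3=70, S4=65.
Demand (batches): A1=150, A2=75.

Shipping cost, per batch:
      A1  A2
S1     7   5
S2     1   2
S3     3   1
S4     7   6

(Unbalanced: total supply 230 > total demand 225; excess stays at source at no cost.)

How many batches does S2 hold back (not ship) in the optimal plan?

Minimum-cost shipments:
  S1 to A2: 55 × 5 = 275
  S2 to A1: 40 × 1 = 40
  S3 to A1: 50 × 3 = 150
  S3 to A2: 20 × 1 = 20
  S4 to A1: 60 × 7 = 420
Total cost = 905.
S2 ships 40 of its 40, leaving 0.

0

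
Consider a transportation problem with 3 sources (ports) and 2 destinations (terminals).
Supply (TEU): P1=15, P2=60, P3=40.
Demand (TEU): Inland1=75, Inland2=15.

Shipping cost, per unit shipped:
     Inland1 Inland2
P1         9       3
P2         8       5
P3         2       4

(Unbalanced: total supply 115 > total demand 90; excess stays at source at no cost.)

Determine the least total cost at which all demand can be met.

One minimum-cost allocation:
  P1->Inland2: 15 × 3 = 45
  P2->Inland1: 35 × 8 = 280
  P3->Inland1: 40 × 2 = 80
Total = 45 + 280 + 80 = 405.

405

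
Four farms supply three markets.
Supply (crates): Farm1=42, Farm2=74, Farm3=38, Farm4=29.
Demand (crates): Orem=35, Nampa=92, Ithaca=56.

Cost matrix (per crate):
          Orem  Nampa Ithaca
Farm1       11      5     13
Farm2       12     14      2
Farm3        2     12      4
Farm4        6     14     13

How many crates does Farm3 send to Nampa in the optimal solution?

3

Optimal shipments:
  Farm1 to Nampa: 42 crates
  Farm2 to Nampa: 18 crates
  Farm2 to Ithaca: 56 crates
  Farm3 to Orem: 35 crates
  Farm3 to Nampa: 3 crates
  Farm4 to Nampa: 29 crates
Total cost = 1086.
So Farm3→Nampa carries 3 crates.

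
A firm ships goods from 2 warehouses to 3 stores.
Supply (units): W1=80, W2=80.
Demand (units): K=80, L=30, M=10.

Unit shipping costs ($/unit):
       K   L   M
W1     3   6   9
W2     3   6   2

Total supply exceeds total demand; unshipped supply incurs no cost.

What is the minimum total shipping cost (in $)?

440

An optimal shipping plan:
  W1->K: 10 units
  W1->L: 30 units
  W2->K: 70 units
  W2->M: 10 units
Total cost = $440.
(Supply check: W1 ships 40; W2 ships 80.)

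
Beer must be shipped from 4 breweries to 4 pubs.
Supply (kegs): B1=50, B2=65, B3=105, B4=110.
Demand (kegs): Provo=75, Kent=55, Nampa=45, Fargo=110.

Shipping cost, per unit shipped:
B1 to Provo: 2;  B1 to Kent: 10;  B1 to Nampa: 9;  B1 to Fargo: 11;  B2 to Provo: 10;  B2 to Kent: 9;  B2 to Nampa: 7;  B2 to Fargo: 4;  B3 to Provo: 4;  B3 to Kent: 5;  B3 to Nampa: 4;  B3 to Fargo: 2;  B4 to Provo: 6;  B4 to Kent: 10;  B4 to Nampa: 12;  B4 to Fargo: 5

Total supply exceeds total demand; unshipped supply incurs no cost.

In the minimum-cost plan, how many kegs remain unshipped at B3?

0

An optimal plan:
  B1–Provo: 50 × 2 = 100
  B2–Fargo: 65 × 4 = 260
  B3–Kent: 55 × 5 = 275
  B3–Nampa: 45 × 4 = 180
  B3–Fargo: 5 × 2 = 10
  B4–Provo: 25 × 6 = 150
  B4–Fargo: 40 × 5 = 200
Total cost = 1175.
B3 ships 105 of its 105, leaving 0.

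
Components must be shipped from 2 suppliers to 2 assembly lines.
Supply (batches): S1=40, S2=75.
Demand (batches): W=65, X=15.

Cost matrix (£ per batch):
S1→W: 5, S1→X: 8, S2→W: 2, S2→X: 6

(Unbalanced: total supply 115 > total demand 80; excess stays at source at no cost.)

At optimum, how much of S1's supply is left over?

Minimum-cost shipments:
  S1->X: 5 × £8 = £40
  S2->W: 65 × £2 = £130
  S2->X: 10 × £6 = £60
Total cost = £230.
S1 ships 5 of its 40, leaving 35.

35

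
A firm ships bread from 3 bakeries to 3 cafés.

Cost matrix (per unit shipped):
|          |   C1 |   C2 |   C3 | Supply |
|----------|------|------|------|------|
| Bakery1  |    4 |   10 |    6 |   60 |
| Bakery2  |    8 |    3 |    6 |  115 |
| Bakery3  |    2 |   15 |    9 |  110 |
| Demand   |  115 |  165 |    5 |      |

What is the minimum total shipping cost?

1115

An optimal shipping plan:
  Bakery1 to C1: 5 × 4 = 20
  Bakery1 to C2: 50 × 10 = 500
  Bakery1 to C3: 5 × 6 = 30
  Bakery2 to C2: 115 × 3 = 345
  Bakery3 to C1: 110 × 2 = 220
Total = 20 + 500 + 30 + 345 + 220 = 1115.
(Supply check: Bakery1 ships 60; Bakery2 ships 115; Bakery3 ships 110.)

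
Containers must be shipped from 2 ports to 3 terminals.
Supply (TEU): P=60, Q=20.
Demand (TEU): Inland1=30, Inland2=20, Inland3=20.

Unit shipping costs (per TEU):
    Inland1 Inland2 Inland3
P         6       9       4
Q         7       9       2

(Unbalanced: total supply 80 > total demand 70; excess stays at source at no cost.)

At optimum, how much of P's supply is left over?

An optimal plan:
  P to Inland1: 30 TEU
  P to Inland2: 20 TEU
  Q to Inland3: 20 TEU
Total cost = 400.
P ships 50 of its 60, leaving 10.

10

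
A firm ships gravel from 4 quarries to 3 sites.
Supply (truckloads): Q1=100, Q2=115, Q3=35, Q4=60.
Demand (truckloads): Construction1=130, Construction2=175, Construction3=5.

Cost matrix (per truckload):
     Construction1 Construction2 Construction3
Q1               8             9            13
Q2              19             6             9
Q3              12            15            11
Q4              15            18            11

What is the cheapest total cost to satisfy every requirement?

2850

One minimum-cost allocation:
  Q1–Construction1: 40 × 8 = 320
  Q1–Construction2: 60 × 9 = 540
  Q2–Construction2: 115 × 6 = 690
  Q3–Construction1: 35 × 12 = 420
  Q4–Construction1: 55 × 15 = 825
  Q4–Construction3: 5 × 11 = 55
Total = 320 + 540 + 690 + 420 + 825 + 55 = 2850.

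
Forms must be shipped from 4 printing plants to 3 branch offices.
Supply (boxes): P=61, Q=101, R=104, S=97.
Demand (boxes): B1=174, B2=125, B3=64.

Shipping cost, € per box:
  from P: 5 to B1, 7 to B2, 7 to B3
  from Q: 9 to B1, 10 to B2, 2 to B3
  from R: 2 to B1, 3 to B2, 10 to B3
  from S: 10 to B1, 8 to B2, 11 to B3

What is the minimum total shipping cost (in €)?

One minimum-cost allocation:
  P→B1: 61 × €5 = €305
  Q→B1: 9 × €9 = €81
  Q→B2: 28 × €10 = €280
  Q→B3: 64 × €2 = €128
  R→B1: 104 × €2 = €208
  S→B2: 97 × €8 = €776
Total = 305 + 81 + 280 + 128 + 208 + 776 = €1778.

1778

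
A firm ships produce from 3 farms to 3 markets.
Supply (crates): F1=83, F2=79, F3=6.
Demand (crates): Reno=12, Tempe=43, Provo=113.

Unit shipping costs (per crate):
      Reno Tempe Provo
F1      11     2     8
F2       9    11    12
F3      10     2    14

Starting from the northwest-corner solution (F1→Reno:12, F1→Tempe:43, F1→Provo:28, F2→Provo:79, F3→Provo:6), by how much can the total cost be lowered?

108

Current plan cost = 12·11 + 43·2 + 28·8 + 79·12 + 6·14 = 1474.
Optimal plan:
  F1->Tempe: 37 × 2 = 74
  F1->Provo: 46 × 8 = 368
  F2->Reno: 12 × 9 = 108
  F2->Provo: 67 × 12 = 804
  F3->Tempe: 6 × 2 = 12
Optimal cost = 1366.
Saving = 1474 − 1366 = 108.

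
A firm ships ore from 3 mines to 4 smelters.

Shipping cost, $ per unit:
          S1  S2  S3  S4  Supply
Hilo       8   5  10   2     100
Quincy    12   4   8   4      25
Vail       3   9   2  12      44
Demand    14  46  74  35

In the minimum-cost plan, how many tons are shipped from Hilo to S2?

The minimum-cost plan:
  Hilo to S1: 14 × $8 = $112
  Hilo to S2: 46 × $5 = $230
  Hilo to S3: 5 × $10 = $50
  Hilo to S4: 35 × $2 = $70
  Quincy to S3: 25 × $8 = $200
  Vail to S3: 44 × $2 = $88
Total cost = $750.
So Hilo→S2 carries 46 tons.

46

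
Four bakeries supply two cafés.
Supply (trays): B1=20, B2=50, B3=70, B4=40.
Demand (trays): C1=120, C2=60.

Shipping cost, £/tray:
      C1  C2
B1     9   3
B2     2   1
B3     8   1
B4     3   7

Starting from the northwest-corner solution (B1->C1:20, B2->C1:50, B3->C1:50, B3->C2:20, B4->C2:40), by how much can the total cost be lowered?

Current plan cost = 20·9 + 50·2 + 50·8 + 20·1 + 40·7 = £980.
Optimal plan:
  B1→C1: 20 × £9 = £180
  B2→C1: 50 × £2 = £100
  B3→C1: 10 × £8 = £80
  B3→C2: 60 × £1 = £60
  B4→C1: 40 × £3 = £120
Optimal cost = £540.
Saving = 980 − 540 = £440.

440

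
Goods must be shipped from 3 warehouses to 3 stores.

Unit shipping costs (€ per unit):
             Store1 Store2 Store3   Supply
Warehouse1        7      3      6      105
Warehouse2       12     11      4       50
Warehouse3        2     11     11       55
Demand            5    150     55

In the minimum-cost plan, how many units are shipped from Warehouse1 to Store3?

Optimal shipments:
  Warehouse1 to Store2: 105 × €3 = €315
  Warehouse2 to Store3: 50 × €4 = €200
  Warehouse3 to Store1: 5 × €2 = €10
  Warehouse3 to Store2: 45 × €11 = €495
  Warehouse3 to Store3: 5 × €11 = €55
Total cost = €1075.
The route Warehouse1→Store3 is not used.

0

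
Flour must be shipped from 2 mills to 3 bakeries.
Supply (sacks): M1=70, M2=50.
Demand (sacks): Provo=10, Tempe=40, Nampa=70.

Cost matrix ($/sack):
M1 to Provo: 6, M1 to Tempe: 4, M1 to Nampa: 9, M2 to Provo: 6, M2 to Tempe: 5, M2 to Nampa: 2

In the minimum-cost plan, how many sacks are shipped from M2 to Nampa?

50

The minimum-cost plan:
  M1→Provo: 10 × $6 = $60
  M1→Tempe: 40 × $4 = $160
  M1→Nampa: 20 × $9 = $180
  M2→Nampa: 50 × $2 = $100
Total cost = $500.
So M2→Nampa carries 50 sacks.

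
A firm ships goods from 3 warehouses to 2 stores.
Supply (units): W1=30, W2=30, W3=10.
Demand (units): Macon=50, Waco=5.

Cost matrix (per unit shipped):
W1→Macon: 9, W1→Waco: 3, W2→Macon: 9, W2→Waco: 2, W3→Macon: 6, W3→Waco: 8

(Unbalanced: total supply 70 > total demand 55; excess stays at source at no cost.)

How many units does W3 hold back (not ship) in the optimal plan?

An optimal plan:
  W1–Macon: 15 units
  W2–Macon: 25 units
  W2–Waco: 5 units
  W3–Macon: 10 units
Total cost = 430.
W3 ships 10 of its 10, leaving 0.

0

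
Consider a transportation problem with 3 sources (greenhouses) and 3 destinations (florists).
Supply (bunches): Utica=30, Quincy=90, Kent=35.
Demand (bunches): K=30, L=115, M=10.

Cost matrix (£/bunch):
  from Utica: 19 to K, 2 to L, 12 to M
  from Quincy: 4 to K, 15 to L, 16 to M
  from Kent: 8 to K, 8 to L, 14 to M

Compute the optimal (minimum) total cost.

1370

One minimum-cost allocation:
  Utica to L: 30 × £2 = £60
  Quincy to K: 30 × £4 = £120
  Quincy to L: 50 × £15 = £750
  Quincy to M: 10 × £16 = £160
  Kent to L: 35 × £8 = £280
Total = 60 + 120 + 750 + 160 + 280 = £1370.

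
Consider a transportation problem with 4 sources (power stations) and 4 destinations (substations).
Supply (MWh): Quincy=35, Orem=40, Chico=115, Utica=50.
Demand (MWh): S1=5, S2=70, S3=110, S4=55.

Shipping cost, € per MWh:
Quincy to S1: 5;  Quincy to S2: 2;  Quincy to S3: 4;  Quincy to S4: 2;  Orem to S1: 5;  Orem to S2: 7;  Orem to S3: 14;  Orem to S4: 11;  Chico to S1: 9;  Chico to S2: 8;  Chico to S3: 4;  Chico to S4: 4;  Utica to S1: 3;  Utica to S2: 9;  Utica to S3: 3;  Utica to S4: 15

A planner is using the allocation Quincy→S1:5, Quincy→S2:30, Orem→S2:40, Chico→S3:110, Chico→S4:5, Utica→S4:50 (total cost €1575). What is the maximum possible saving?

Current plan cost = 5·5 + 30·2 + 40·7 + 110·4 + 5·4 + 50·15 = €1575.
Optimal plan:
  Quincy->S2: 35 × €2 = €70
  Orem->S1: 5 × €5 = €25
  Orem->S2: 35 × €7 = €245
  Chico->S3: 60 × €4 = €240
  Chico->S4: 55 × €4 = €220
  Utica->S3: 50 × €3 = €150
Optimal cost = €950.
Saving = 1575 − 950 = €625.

625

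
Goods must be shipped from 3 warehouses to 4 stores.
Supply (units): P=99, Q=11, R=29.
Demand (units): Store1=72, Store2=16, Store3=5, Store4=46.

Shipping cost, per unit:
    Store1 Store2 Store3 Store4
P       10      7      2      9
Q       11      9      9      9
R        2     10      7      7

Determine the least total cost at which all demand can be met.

1024

A cheapest plan:
  P to Store1: 43 units
  P to Store2: 16 units
  P to Store3: 5 units
  P to Store4: 35 units
  Q to Store4: 11 units
  R to Store1: 29 units
Total cost = 1024.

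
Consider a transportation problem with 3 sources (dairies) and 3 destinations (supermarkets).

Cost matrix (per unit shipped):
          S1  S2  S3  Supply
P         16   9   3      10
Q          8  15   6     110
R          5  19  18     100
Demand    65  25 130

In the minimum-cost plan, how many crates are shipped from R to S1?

65

Solving gives:
  P to S3: 10 × 3 = 30
  Q to S3: 110 × 6 = 660
  R to S1: 65 × 5 = 325
  R to S2: 25 × 19 = 475
  R to S3: 10 × 18 = 180
Total cost = 1670.
So R→S1 carries 65 crates.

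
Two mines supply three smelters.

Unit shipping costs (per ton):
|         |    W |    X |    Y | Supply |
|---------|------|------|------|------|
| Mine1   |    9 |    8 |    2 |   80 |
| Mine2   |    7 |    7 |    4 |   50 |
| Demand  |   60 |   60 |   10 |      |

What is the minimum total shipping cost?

940

A cheapest plan:
  Mine1→W: 10 tons
  Mine1→X: 60 tons
  Mine1→Y: 10 tons
  Mine2→W: 50 tons
Total cost = 940.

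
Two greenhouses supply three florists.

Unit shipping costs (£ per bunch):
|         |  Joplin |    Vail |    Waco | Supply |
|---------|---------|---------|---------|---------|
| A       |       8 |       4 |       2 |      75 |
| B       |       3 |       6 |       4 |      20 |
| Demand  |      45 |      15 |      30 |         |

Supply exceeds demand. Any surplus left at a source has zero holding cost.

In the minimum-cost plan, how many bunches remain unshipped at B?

Minimum-cost shipments:
  A to Joplin: 25 × £8 = £200
  A to Vail: 15 × £4 = £60
  A to Waco: 30 × £2 = £60
  B to Joplin: 20 × £3 = £60
Total cost = £380.
B ships 20 of its 20, leaving 0.

0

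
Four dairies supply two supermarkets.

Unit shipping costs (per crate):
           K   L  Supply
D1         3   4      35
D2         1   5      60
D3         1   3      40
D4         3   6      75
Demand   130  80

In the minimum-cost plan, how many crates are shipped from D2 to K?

60

Optimal shipments:
  D1 to L: 35 crates
  D2 to K: 60 crates
  D3 to L: 40 crates
  D4 to K: 70 crates
  D4 to L: 5 crates
Total cost = 560.
So D2→K carries 60 crates.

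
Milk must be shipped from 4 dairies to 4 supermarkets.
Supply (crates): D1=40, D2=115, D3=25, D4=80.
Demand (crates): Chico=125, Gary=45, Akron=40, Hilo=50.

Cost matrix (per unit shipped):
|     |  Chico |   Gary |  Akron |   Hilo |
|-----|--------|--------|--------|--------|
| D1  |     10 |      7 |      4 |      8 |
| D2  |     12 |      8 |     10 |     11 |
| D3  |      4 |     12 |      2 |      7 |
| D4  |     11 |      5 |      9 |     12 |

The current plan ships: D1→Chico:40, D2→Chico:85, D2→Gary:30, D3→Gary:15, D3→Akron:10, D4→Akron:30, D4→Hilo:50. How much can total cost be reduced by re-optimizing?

530

Current plan cost = 40·10 + 85·12 + 30·8 + 15·12 + 10·2 + 30·9 + 50·12 = 2730.
Optimal plan:
  D1→Akron: 40 crates
  D2→Chico: 65 crates
  D2→Hilo: 50 crates
  D3→Chico: 25 crates
  D4→Chico: 35 crates
  D4→Gary: 45 crates
Optimal cost = 2200.
Saving = 2730 − 2200 = 530.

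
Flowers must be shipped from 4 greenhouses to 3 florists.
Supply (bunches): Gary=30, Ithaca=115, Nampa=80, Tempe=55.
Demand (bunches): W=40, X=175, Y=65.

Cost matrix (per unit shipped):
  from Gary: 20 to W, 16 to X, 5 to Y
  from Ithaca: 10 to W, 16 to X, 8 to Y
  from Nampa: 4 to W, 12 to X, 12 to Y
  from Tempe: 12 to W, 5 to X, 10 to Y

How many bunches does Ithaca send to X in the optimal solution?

80

Solving gives:
  Gary->Y: 30 bunches
  Ithaca->X: 80 bunches
  Ithaca->Y: 35 bunches
  Nampa->W: 40 bunches
  Nampa->X: 40 bunches
  Tempe->X: 55 bunches
Total cost = 2625.
So Ithaca→X carries 80 bunches.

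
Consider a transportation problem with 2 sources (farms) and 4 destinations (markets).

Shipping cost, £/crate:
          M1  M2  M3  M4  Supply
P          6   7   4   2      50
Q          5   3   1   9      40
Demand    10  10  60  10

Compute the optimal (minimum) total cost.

An optimal shipping plan:
  P->M1: 10 crates
  P->M3: 30 crates
  P->M4: 10 crates
  Q->M2: 10 crates
  Q->M3: 30 crates
Total cost = £260.

260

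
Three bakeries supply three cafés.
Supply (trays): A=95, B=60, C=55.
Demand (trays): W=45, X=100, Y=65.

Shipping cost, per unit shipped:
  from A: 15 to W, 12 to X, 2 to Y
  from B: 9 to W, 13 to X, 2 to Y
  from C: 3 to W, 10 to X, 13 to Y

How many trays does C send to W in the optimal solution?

Solving gives:
  A→X: 90 × 12 = 1080
  A→Y: 5 × 2 = 10
  B→Y: 60 × 2 = 120
  C→W: 45 × 3 = 135
  C→X: 10 × 10 = 100
Total cost = 1445.
So C→W carries 45 trays.

45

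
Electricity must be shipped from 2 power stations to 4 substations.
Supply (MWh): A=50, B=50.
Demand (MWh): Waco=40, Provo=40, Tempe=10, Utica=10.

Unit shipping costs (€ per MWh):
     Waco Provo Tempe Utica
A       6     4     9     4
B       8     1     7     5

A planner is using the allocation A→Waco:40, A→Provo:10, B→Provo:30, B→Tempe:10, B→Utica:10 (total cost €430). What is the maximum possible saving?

40

Current plan cost = 40·6 + 10·4 + 30·1 + 10·7 + 10·5 = €430.
Optimal plan:
  A to Waco: 40 MWh
  A to Utica: 10 MWh
  B to Provo: 40 MWh
  B to Tempe: 10 MWh
Optimal cost = €390.
Saving = 430 − 390 = €40.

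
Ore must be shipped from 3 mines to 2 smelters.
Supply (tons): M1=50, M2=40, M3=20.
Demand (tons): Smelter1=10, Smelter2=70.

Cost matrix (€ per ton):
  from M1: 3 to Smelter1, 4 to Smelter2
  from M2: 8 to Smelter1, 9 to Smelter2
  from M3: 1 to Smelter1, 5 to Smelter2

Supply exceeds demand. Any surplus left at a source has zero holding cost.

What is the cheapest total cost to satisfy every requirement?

350

Optimal allocation:
  M1->Smelter2: 50 × €4 = €200
  M2->Smelter2: 10 × €9 = €90
  M3->Smelter1: 10 × €1 = €10
  M3->Smelter2: 10 × €5 = €50
Total = 200 + 90 + 10 + 50 = €350.
(Supply check: M1 ships 50; M2 ships 10; M3 ships 20.)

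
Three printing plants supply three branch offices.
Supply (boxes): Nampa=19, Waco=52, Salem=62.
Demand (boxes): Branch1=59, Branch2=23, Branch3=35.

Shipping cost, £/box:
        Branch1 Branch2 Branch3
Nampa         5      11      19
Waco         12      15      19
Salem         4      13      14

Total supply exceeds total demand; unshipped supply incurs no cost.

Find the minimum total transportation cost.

One minimum-cost allocation:
  Nampa–Branch2: 19 × £11 = £209
  Waco–Branch2: 4 × £15 = £60
  Waco–Branch3: 32 × £19 = £608
  Salem–Branch1: 59 × £4 = £236
  Salem–Branch3: 3 × £14 = £42
Total = 209 + 60 + 608 + 236 + 42 = £1155.
(Supply check: Nampa ships 19; Waco ships 36; Salem ships 62.)

1155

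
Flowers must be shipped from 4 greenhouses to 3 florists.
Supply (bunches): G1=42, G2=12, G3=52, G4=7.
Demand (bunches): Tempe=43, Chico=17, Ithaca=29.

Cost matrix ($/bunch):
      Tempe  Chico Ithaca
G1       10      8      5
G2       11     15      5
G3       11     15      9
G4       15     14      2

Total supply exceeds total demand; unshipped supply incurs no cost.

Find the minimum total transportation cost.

718

An optimal shipping plan:
  G1 to Tempe: 15 bunches
  G1 to Chico: 17 bunches
  G1 to Ithaca: 10 bunches
  G2 to Ithaca: 12 bunches
  G3 to Tempe: 28 bunches
  G4 to Ithaca: 7 bunches
Total cost = $718.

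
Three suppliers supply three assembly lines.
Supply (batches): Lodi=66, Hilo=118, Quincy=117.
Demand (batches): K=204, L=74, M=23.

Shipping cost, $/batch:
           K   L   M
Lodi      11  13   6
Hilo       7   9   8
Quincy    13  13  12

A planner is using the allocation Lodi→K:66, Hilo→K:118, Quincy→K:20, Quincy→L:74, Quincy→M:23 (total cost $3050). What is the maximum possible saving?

92

Current plan cost = 66·11 + 118·7 + 20·13 + 74·13 + 23·12 = $3050.
Optimal plan:
  Lodi->K: 43 × $11 = $473
  Lodi->M: 23 × $6 = $138
  Hilo->K: 118 × $7 = $826
  Quincy->K: 43 × $13 = $559
  Quincy->L: 74 × $13 = $962
Optimal cost = $2958.
Saving = 3050 − 2958 = $92.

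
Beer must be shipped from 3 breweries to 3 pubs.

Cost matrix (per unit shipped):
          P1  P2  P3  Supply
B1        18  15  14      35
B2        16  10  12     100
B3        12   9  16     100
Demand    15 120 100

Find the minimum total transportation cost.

One minimum-cost allocation:
  B1 to P3: 35 kegs
  B2 to P2: 35 kegs
  B2 to P3: 65 kegs
  B3 to P1: 15 kegs
  B3 to P2: 85 kegs
Total cost = 2565.

2565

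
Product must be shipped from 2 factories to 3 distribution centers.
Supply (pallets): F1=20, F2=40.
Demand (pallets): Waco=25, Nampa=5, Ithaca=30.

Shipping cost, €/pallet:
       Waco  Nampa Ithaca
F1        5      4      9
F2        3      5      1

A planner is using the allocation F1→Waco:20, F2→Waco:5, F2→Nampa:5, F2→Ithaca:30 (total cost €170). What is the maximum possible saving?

Current plan cost = 20·5 + 5·3 + 5·5 + 30·1 = €170.
Optimal plan:
  F1–Waco: 15 × €5 = €75
  F1–Nampa: 5 × €4 = €20
  F2–Waco: 10 × €3 = €30
  F2–Ithaca: 30 × €1 = €30
Optimal cost = €155.
Saving = 170 − 155 = €15.

15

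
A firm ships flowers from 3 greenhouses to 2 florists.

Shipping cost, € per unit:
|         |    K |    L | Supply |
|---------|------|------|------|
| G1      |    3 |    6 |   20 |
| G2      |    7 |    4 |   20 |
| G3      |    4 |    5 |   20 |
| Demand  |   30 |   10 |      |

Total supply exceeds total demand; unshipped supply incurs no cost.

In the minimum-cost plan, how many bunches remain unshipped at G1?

0

Minimum-cost shipments:
  G1 to K: 20 bunches
  G2 to L: 10 bunches
  G3 to K: 10 bunches
Total cost = €140.
G1 ships 20 of its 20, leaving 0.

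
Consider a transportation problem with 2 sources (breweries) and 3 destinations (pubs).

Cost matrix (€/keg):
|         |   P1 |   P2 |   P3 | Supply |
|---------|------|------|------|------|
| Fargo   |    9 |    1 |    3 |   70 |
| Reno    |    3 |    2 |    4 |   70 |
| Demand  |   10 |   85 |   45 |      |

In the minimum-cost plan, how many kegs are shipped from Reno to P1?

Solving gives:
  Fargo→P2: 25 × €1 = €25
  Fargo→P3: 45 × €3 = €135
  Reno→P1: 10 × €3 = €30
  Reno→P2: 60 × €2 = €120
Total cost = €310.
So Reno→P1 carries 10 kegs.

10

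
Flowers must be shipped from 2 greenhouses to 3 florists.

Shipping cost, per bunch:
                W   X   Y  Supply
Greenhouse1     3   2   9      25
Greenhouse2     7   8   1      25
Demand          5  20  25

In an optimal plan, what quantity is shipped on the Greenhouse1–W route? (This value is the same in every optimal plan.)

5

The minimum-cost plan:
  Greenhouse1→W: 5 × 3 = 15
  Greenhouse1→X: 20 × 2 = 40
  Greenhouse2→Y: 25 × 1 = 25
Total cost = 80.
So Greenhouse1→W carries 5 bunches.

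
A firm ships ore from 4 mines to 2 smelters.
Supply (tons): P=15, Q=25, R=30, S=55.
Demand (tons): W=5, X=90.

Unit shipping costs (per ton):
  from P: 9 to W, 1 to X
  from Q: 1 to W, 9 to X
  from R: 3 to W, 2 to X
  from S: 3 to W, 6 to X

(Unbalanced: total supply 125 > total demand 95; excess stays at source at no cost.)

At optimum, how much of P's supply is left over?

0

An optimal plan:
  P to X: 15 × 1 = 15
  Q to W: 5 × 1 = 5
  R to X: 30 × 2 = 60
  S to X: 45 × 6 = 270
Total cost = 350.
P ships 15 of its 15, leaving 0.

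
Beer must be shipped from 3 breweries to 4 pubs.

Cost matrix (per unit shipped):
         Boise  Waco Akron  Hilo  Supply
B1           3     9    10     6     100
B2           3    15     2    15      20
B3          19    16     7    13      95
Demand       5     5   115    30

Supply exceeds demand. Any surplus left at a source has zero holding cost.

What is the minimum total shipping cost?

Optimal allocation:
  B1 to Boise: 5 × 3 = 15
  B1 to Waco: 5 × 9 = 45
  B1 to Hilo: 30 × 6 = 180
  B2 to Akron: 20 × 2 = 40
  B3 to Akron: 95 × 7 = 665
Total = 15 + 45 + 180 + 40 + 665 = 945.
(Supply check: B1 ships 40; B2 ships 20; B3 ships 95.)

945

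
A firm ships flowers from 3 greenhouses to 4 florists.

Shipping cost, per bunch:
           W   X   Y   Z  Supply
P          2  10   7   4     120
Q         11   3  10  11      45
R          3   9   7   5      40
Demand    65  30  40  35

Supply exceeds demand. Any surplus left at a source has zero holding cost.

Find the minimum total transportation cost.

One minimum-cost allocation:
  P–W: 65 × 2 = 130
  P–Y: 20 × 7 = 140
  P–Z: 35 × 4 = 140
  Q–X: 30 × 3 = 90
  R–Y: 20 × 7 = 140
Total = 130 + 140 + 140 + 90 + 140 = 640.

640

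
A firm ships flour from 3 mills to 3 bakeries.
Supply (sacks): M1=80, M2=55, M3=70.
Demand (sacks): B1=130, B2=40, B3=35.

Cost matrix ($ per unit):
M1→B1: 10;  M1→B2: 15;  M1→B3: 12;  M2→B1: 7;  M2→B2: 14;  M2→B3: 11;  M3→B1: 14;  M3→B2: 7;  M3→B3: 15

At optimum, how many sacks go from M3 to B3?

30

The minimum-cost plan:
  M1–B1: 75 × $10 = $750
  M1–B3: 5 × $12 = $60
  M2–B1: 55 × $7 = $385
  M3–B2: 40 × $7 = $280
  M3–B3: 30 × $15 = $450
Total cost = $1925.
So M3→B3 carries 30 sacks.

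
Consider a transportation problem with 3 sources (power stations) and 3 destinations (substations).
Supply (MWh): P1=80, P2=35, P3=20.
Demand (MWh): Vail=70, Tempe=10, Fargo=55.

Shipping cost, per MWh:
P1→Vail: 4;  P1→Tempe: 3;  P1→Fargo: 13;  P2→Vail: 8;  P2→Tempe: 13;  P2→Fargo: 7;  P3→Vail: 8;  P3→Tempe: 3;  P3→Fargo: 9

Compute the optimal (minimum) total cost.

One minimum-cost allocation:
  P1->Vail: 70 MWh
  P1->Tempe: 10 MWh
  P2->Fargo: 35 MWh
  P3->Fargo: 20 MWh
Total cost = 735.
(Supply check: P1 ships 80; P2 ships 35; P3 ships 20.)

735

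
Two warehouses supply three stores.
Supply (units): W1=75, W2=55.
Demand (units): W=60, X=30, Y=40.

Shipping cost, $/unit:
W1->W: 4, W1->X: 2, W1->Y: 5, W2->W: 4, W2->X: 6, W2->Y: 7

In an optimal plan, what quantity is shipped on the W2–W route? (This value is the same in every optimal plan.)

55

The minimum-cost plan:
  W1 to W: 5 × $4 = $20
  W1 to X: 30 × $2 = $60
  W1 to Y: 40 × $5 = $200
  W2 to W: 55 × $4 = $220
Total cost = $500.
So W2→W carries 55 units.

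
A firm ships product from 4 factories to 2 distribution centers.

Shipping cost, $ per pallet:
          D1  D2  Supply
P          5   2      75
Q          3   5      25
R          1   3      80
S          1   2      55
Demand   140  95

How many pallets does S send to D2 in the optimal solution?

20

Solving gives:
  P→D2: 75 pallets
  Q→D1: 25 pallets
  R→D1: 80 pallets
  S→D1: 35 pallets
  S→D2: 20 pallets
Total cost = $380.
So S→D2 carries 20 pallets.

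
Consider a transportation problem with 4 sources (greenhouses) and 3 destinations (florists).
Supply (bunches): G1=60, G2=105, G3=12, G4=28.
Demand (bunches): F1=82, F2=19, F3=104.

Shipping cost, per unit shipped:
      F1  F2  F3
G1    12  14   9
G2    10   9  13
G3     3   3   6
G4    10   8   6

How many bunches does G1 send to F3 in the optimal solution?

Optimal shipments:
  G1 to F3: 60 × 9 = 540
  G2 to F1: 70 × 10 = 700
  G2 to F2: 19 × 9 = 171
  G2 to F3: 16 × 13 = 208
  G3 to F1: 12 × 3 = 36
  G4 to F3: 28 × 6 = 168
Total cost = 1823.
So G1→F3 carries 60 bunches.

60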